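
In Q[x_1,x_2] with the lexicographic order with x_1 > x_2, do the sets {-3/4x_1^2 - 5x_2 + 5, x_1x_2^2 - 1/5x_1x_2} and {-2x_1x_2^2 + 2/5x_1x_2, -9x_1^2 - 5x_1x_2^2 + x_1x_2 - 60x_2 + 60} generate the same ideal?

Since reduced Gröbner bases are canonical representatives of ideals under a given ordering, it suffices to compute and compare them.
Buchberger on the first generating set:
f_1 = -3/4x_1^2 - 5x_2 + 5, LT = x_1^2.
f_2 = x_1x_2^2 - 1/5x_1x_2, LT = x_1x_2^2.

S(f_1,f_2): lcm = x_1^2x_2^2. S = 1/5x_1^2x_2 + 20/3x_2^3 - 20/3x_2^2.
  leading term x_1^2x_2: subtract (-4/15x_2)·f_1 from 1/5x_1^2x_2 + 20/3x_2^3 - 20/3x_2^2 → 20/3x_2^3 - 8x_2^2 + 4/3x_2
  leading term x_2^3: no divisor's leading term divides it; move 20/3x_2^3 to the remainder.
  leading term x_2^2: no divisor's leading term divides it; move -8x_2^2 to the remainder.
  leading term x_2: no divisor's leading term divides it; move 4/3x_2 to the remainder.
  remainder 20/3x_2^3 - 8x_2^2 + 4/3x_2 ≠ 0; add g_3 = 20/3x_2^3 - 8x_2^2 + 4/3x_2 to the basis.

The other S-polynomials (S(f_1,g_3), S(f_2,g_3)) all reduce to 0 modulo the current basis, so we have a Gröbner basis.
Inter-reduce: drop elements whose leading term is divisible by another's, tail-reduce, and make monic.
Reduced Gröbner basis: {x_1^2 + 20/3x_2 - 20/3, x_1x_2^2 - 1/5x_1x_2, x_2^3 - 6/5x_2^2 + 1/5x_2}.

Buchberger on the second generating set:
h_1 = -2x_1x_2^2 + 2/5x_1x_2, LT = x_1x_2^2.
h_2 = -9x_1^2 - 5x_1x_2^2 + x_1x_2 - 60x_2 + 60, LT = x_1^2.

S(h_1,h_2): lcm = x_1^2x_2^2. S = -1/5x_1^2x_2 - 5/9x_1x_2^4 + 1/9x_1x_2^3 - 20/3x_2^3 + 20/3x_2^2.
  leading term x_1^2x_2: subtract (1/45x_2)·h_2 from -1/5x_1^2x_2 - 5/9x_1x_2^4 + 1/9x_1x_2^3 - 20/3x_2^3 + 20/3x_2^2 → -5/9x_1x_2^4 + 2/9x_1x_2^3 - 1/45x_1x_2^2 - 20/3x_2^3 + 8x_2^2 - 4/3x_2
  leading term x_1x_2^4: subtract (5/18x_2^2)·h_1 from -5/9x_1x_2^4 + 2/9x_1x_2^3 - 1/45x_1x_2^2 - 20/3x_2^3 + 8x_2^2 - 4/3x_2 → 1/9x_1x_2^3 - 1/45x_1x_2^2 - 20/3x_2^3 + 8x_2^2 - 4/3x_2
  leading term x_1x_2^3: subtract (-1/18x_2)·h_1 from 1/9x_1x_2^3 - 1/45x_1x_2^2 - 20/3x_2^3 + 8x_2^2 - 4/3x_2 → -20/3x_2^3 + 8x_2^2 - 4/3x_2
  leading term x_2^3: no divisor's leading term divides it; move -20/3x_2^3 to the remainder.
  leading term x_2^2: no divisor's leading term divides it; move 8x_2^2 to the remainder.
  leading term x_2: no divisor's leading term divides it; move -4/3x_2 to the remainder.
  remainder -20/3x_2^3 + 8x_2^2 - 4/3x_2 ≠ 0; add k_3 = -20/3x_2^3 + 8x_2^2 - 4/3x_2 to the basis.

The other S-polynomials (S(h_1,k_3), S(h_2,k_3)) all reduce to 0 modulo the current basis, so we have a Gröbner basis.
Inter-reduce: drop elements whose leading term is divisible by another's, tail-reduce, and make monic.
Reduced Gröbner basis: {x_1^2 + 20/3x_2 - 20/3, x_1x_2^2 - 1/5x_1x_2, x_2^3 - 6/5x_2^2 + 1/5x_2}.

These coincide, so the ideals are equal.

Yes, the ideals are equal.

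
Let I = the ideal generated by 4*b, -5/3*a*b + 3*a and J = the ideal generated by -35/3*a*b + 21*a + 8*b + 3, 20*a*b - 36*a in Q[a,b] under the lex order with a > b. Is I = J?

Equality of ideals is decidable: compute both reduced Gröbner bases (unique for the ordering) and check whether they agree.
Buchberger on the first generating set:
f_1 = 4*b, LT = b.
f_2 = -5/3*a*b + 3*a, LT = a*b.

S(f_1,f_2): lcm = a*b. S = 9/5*a.
  leading term a: no divisor's leading term divides it; move 9/5*a to the remainder.
  remainder 9/5*a ≠ 0; add g_3 = 9/5*a to the basis.

The other S-polynomials (S(f_1,g_3), S(f_2,g_3)) all reduce to 0 modulo the current basis, so we have a Gröbner basis.
Inter-reduce: drop elements whose leading term is divisible by another's, tail-reduce, and make monic.
Reduced Gröbner basis: {a, b}.

Buchberger on the second generating set:
h_1 = -35/3*a*b + 21*a + 8*b + 3, LT = a*b.
h_2 = 20*a*b - 36*a, LT = a*b.

S(h_1,h_2): lcm = a*b. S = -24/35*b - 9/35.
  leading term b: no divisor's leading term divides it; move -24/35*b to the remainder.
  leading term 1: no divisor's leading term divides it; move -9/35 to the remainder.
  remainder -24/35*b - 9/35 ≠ 0; add k_3 = -24/35*b - 9/35 to the basis.

S(h_1,k_3): lcm = a*b. S = -87/40*a - 24/35*b - 9/35.
  leading term a: no divisor's leading term divides it; move -87/40*a to the remainder.
  leading term b: subtract (1)·k_3 from -24/35*b - 9/35 → 0
  remainder -87/40*a ≠ 0; add k_4 = -87/40*a to the basis.

The other S-polynomials (S(h_2,k_3), S(h_1,k_4), S(h_2,k_4), S(k_3,k_4)) all reduce to 0 modulo the current basis, so we have a Gröbner basis.
Inter-reduce: drop elements whose leading term is divisible by another's, tail-reduce, and make monic.
Reduced Gröbner basis: {a, b + 3/8}.

The bases are distinct; the ideals are different.

No, the ideals differ.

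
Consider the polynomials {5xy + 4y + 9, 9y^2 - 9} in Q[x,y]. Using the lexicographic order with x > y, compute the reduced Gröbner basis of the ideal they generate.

G = {x + 9/5y + 4/5, y^2 - 1}

The reduced Gröbner basis is the canonical form of the ideal for this ordering.

f_1 = 5xy + 4y + 9, LT = xy.
f_2 = 9y^2 - 9, LT = y^2.

S(f_1,f_2): lcm = xy^2. S = x + 4/5y^2 + 9/5y.
  reduce S modulo (f_1, f_2):
  remainder x + 9/5y + 4/5 ≠ 0; add g_3 = x + 9/5y + 4/5 to the basis.

The other S-polynomials (S(f_1,g_3), S(f_2,g_3)) all reduce to 0 modulo the current basis, so we have a Gröbner basis.
Inter-reduce: drop elements whose leading term is divisible by another's, tail-reduce, and make monic.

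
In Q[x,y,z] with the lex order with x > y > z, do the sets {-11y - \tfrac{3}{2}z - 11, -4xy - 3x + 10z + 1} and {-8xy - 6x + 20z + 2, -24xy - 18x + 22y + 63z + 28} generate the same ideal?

Yes, the ideals are equal.

Since reduced Gröbner bases are canonical representatives of ideals under a given ordering, it suffices to compute and compare them.
Buchberger on the first generating set:
f_1 = -11y - \tfrac{3}{2}z - 11, LT = y.
f_2 = -4xy - 3x + 10z + 1, LT = xy.

S(f_1,f_2): lcm = xy. S = \tfrac{3}{22}xz + \tfrac{1}{4}x + \tfrac{5}{2}z + \tfrac{1}{4}.
  reduce S modulo (f_1, f_2):
  remainder \tfrac{3}{22}xz + \tfrac{1}{4}x + \tfrac{5}{2}z + \tfrac{1}{4} ≠ 0; add g_3 = \tfrac{3}{22}xz + \tfrac{1}{4}x + \tfrac{5}{2}z + \tfrac{1}{4} to the basis.

The other S-polynomials (S(f_1,g_3), S(f_2,g_3)) all reduce to 0 modulo the current basis, so we have a Gröbner basis.
Inter-reduce: drop elements whose leading term is divisible by another's, tail-reduce, and make monic.
Reduced Gröbner basis: {xz + \tfrac{11}{6}x + \tfrac{55}{3}z + \tfrac{11}{6}, y + \tfrac{3}{22}z + 1}.

Buchberger on the second generating set:
h_1 = -8xy - 6x + 20z + 2, LT = xy.
h_2 = -24xy - 18x + 22y + 63z + 28, LT = xy.

S(h_1,h_2): lcm = xy. S = \tfrac{11}{12}y + \tfrac{1}{8}z + \tfrac{11}{12}.
  reduce S modulo (h_1, h_2):
  remainder \tfrac{11}{12}y + \tfrac{1}{8}z + \tfrac{11}{12} ≠ 0; add k_3 = \tfrac{11}{12}y + \tfrac{1}{8}z + \tfrac{11}{12} to the basis.

S(h_1,k_3): lcm = xy. S = -\tfrac{3}{22}xz - \tfrac{1}{4}x - \tfrac{5}{2}z - \tfrac{1}{4}.
  reduce S modulo (h_1, h_2, k_3):
  remainder -\tfrac{3}{22}xz - \tfrac{1}{4}x - \tfrac{5}{2}z - \tfrac{1}{4} ≠ 0; add k_4 = -\tfrac{3}{22}xz - \tfrac{1}{4}x - \tfrac{5}{2}z - \tfrac{1}{4} to the basis.

The other S-polynomials (S(h_2,k_3), S(h_1,k_4), S(h_2,k_4), S(k_3,k_4)) all reduce to 0 modulo the current basis, so we have a Gröbner basis.
Inter-reduce: drop elements whose leading term is divisible by another's, tail-reduce, and make monic.
Reduced Gröbner basis: {xz + \tfrac{11}{6}x + \tfrac{55}{3}z + \tfrac{11}{6}, y + \tfrac{3}{22}z + 1}.

The two bases agree; hence the ideals are identical.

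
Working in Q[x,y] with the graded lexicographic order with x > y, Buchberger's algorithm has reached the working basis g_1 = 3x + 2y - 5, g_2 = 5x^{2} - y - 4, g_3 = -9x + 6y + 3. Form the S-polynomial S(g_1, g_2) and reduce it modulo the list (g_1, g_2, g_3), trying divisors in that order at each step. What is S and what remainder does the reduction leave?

S(g_1, g_2) = \tfrac{2}{3}xy - \tfrac{5}{3}x + \tfrac{1}{5}y + \tfrac{4}{5}; remainder on division = -\tfrac{4}{9}y^{2} + \tfrac{109}{45}y - \tfrac{89}{45}.

lcm(LM(g_1), LM(g_2)) = x^{2}.
S = (lcm/LT(g_1))·g_1 − (lcm/LT(g_2))·g_2 = \tfrac{2}{3}xy - \tfrac{5}{3}x + \tfrac{1}{5}y + \tfrac{4}{5}.
Reduce S modulo (g_1, g_2, g_3) in that order:
  leading term xy: subtract (\tfrac{2}{9}y)·g_1 from \tfrac{2}{3}xy - \tfrac{5}{3}x + \tfrac{1}{5}y + \tfrac{4}{5} → -\tfrac{4}{9}y^{2} - \tfrac{5}{3}x + \tfrac{59}{45}y + \tfrac{4}{5}
  leading term y^{2}: no divisor's leading term divides it; move -\tfrac{4}{9}y^{2} to the remainder.
  leading term x: subtract (-\tfrac{5}{9})·g_1 from -\tfrac{5}{3}x + \tfrac{59}{45}y + \tfrac{4}{5} → \tfrac{109}{45}y - \tfrac{89}{45}
  leading term y: no divisor's leading term divides it; move \tfrac{109}{45}y to the remainder.
  leading term 1: no divisor's leading term divides it; move -\tfrac{89}{45} to the remainder.
The remainder -\tfrac{4}{9}y^{2} + \tfrac{109}{45}y - \tfrac{89}{45} is nonzero, so it would be added as the next basis element.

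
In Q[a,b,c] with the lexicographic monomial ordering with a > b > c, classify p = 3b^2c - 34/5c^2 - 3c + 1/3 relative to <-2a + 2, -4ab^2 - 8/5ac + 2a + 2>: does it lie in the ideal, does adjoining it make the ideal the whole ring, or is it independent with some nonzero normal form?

3b^2c - 34/5c^2 - 3c + 1/3 is independent of I; its normal form modulo I is -8c^2 + 1/3.

First compute the reduced Gröbner basis of I by Buchberger's algorithm.
f_1 = -2a + 2, LT = a.
f_2 = -4ab^2 - 8/5ac + 2a + 2, LT = ab^2.

S(f_1,f_2): lcm = ab^2. S = -2/5ac + 1/2a - b^2 + 1/2.
  reduce S modulo (f_1, f_2):
  remainder -b^2 - 2/5c + 1 ≠ 0; add h_3 = -b^2 - 2/5c + 1 to the basis.

The other S-polynomials (S(f_1,h_3), S(f_2,h_3)) all reduce to 0 modulo the current basis, so we have a Gröbner basis.
Inter-reduce: drop elements whose leading term is divisible by another's, tail-reduce, and make monic.
Reduced Gröbner basis: {a - 1, b^2 + 2/5c - 1}.
Label its elements g_1 = a - 1, g_2 = b^2 + 2/5c - 1.

Reduce p = 3b^2c - 34/5c^2 - 3c + 1/3 modulo G:
  leading term b^2c: subtract (3c)·g_2 from 3b^2c - 34/5c^2 - 3c + 1/3 → -8c^2 + 1/3
  leading term c^2: no divisor's leading term divides it; move -8c^2 to the remainder.
  leading term 1: no divisor's leading term divides it; move 1/3 to the remainder.
  normal form = -8c^2 + 1/3.
The normal form is nonzero, so p ∉ I. Since p minus its normal form lies in I, I + (p) = I + (r) where r = -8c^2 + 1/3; decide whether this ideal is the whole ring.
Run Buchberger on G together with r (pairs among the g_i already reduce to 0 since G is a Gröbner basis):
g_1 = a - 1, LT = a.
g_2 = b^2 + 2/5c - 1, LT = b^2.
r = -8c^2 + 1/3, LT = c^2.

The S-polynomials (S(g_1,g_2), S(g_1,r), S(g_2,r)) all reduce to 0 modulo the current basis, so we have a Gröbner basis.
Inter-reduce: drop elements whose leading term is divisible by another's, tail-reduce, and make monic.
Reduced Gröbner basis: {a - 1, b^2 + 2/5c - 1, c^2 - 1/24}.
The reduced Gröbner basis of I + (p) is {a - 1, b^2 + 2/5c - 1, c^2 - 1/24} ≠ {1}, a proper ideal, so the enlarged system stays consistent: p is independent of I, with normal form -8c^2 + 1/3.

Ideal membership is decidable via reduction modulo a Gröbner basis.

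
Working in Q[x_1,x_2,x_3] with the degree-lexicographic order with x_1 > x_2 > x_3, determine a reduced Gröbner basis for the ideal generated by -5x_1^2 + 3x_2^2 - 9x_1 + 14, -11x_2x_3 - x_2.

G = {x_1^2 - 3/5x_2^2 + 9/5x_1 - 14/5, x_2x_3 + 1/11x_2}

f_1 = -5x_1^2 + 3x_2^2 - 9x_1 + 14, LT = x_1^2.
f_2 = -11x_2x_3 - x_2, LT = x_2x_3.

The S-polynomials (S(f_1,f_2)) all reduce to 0 modulo the current basis, so we have a Gröbner basis.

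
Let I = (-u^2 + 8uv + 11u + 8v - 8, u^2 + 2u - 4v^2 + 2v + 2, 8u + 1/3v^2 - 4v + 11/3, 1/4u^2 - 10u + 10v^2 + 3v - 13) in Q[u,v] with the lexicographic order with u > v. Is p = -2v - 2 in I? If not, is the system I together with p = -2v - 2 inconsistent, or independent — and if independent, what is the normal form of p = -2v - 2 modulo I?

First compute the reduced Gröbner basis of I by Buchberger's algorithm.
f_1 = -u^2 + 8uv + 11u + 8v - 8, LT = u^2.
f_2 = u^2 + 2u - 4v^2 + 2v + 2, LT = u^2.
f_3 = 8u + 1/3v^2 - 4v + 11/3, LT = u.
f_4 = 1/4u^2 - 10u + 10v^2 + 3v - 13, LT = u^2.

S(f_1,f_2): lcm = u^2. S = -8uv - 13u + 4v^2 - 10v + 6.
  leading term uv: subtract (-v)·f_3 from -8uv - 13u + 4v^2 - 10v + 6 → -13u + 1/3v^3 - 19/3v + 6
  leading term u: subtract (-13/8)·f_3 from -13u + 1/3v^3 - 19/3v + 6 → 1/3v^3 + 13/24v^2 - 77/6v + 287/24
  leading term v^3: no divisor's leading term divides it; move 1/3v^3 to the remainder.
  leading term v^2: no divisor's leading term divides it; move 13/24v^2 to the remainder.
  leading term v: no divisor's leading term divides it; move -77/6v to the remainder.
  leading term 1: no divisor's leading term divides it; move 287/24 to the remainder.
  remainder 1/3v^3 + 13/24v^2 - 77/6v + 287/24 ≠ 0; add h_5 = 1/3v^3 + 13/24v^2 - 77/6v + 287/24 to the basis.

S(f_1,f_3): lcm = u^2. S = -1/24uv^2 - 15/2uv - 275/24u - 8v + 8.
  leading term uv^2: subtract (-1/192v^2)·f_3 from -1/24uv^2 - 15/2uv - 275/24u - 8v + 8 → -15/2uv - 275/24u + 1/576v^4 - 1/48v^3 + 11/576v^2 - 8v + 8
  leading term uv: subtract (-15/16v)·f_3 from -15/2uv - 275/24u + 1/576v^4 - 1/48v^3 + 11/576v^2 - 8v + 8 → -275/24u + 1/576v^4 + 7/24v^3 - 2149/576v^2 - 73/16v + 8
  leading term u: subtract (-275/192)·f_3 from -275/24u + 1/576v^4 + 7/24v^3 - 2149/576v^2 - 73/16v + 8 → 1/576v^4 + 7/24v^3 - 937/288v^2 - 247/24v + 7633/576
  leading term v^4: subtract (1/192v)·h_5 from 1/576v^4 + 7/24v^3 - 937/288v^2 - 247/24v + 7633/576 → 1331/4608v^3 - 3671/1152v^2 - 47711/4608v + 7633/576
  leading term v^3: subtract (1331/1536)·h_5 from 1331/4608v^3 - 3671/1152v^2 - 47711/4608v + 7633/576 → -14975/4096v^2 + 785/1024v + 11835/4096
  leading term v^2: no divisor's leading term divides it; move -14975/4096v^2 to the remainder.
  leading term v: no divisor's leading term divides it; move 785/1024v to the remainder.
  leading term 1: no divisor's leading term divides it; move 11835/4096 to the remainder.
  remainder -14975/4096v^2 + 785/1024v + 11835/4096 ≠ 0; add h_6 = -14975/4096v^2 + 785/1024v + 11835/4096 to the basis.

S(f_1,f_4): lcm = u^2. S = -8uv + 29u - 40v^2 - 20v + 60.
  leading term uv: subtract (-v)·f_3 from -8uv + 29u - 40v^2 - 20v + 60 → 29u + 1/3v^3 - 44v^2 - 49/3v + 60
  leading term u: subtract (29/8)·f_3 from 29u + 1/3v^3 - 44v^2 - 49/3v + 60 → 1/3v^3 - 1085/24v^2 - 11/6v + 1121/24
  leading term v^3: subtract (1)·h_5 from 1/3v^3 - 1085/24v^2 - 11/6v + 1121/24 → -183/4v^2 + 11v + 139/4
  leading term v^2: subtract (187392/14975)·h_6 from -183/4v^2 + 11v + 139/4 → 4214/2995v - 4214/2995
  leading term v: no divisor's leading term divides it; move 4214/2995v to the remainder.
  leading term 1: no divisor's leading term divides it; move -4214/2995 to the remainder.
  remainder 4214/2995v - 4214/2995 ≠ 0; add h_7 = 4214/2995v - 4214/2995 to the basis.

The other S-polynomials (S(f_2,f_3), S(f_2,f_4), S(f_3,f_4), S(f_1,h_5), S(f_2,h_5), S(f_3,h_5), S(f_4,h_5), S(f_1,h_6), S(f_2,h_6), S(f_3,h_6), S(f_4,h_6), S(h_5,h_6), S(f_1,h_7), S(f_2,h_7), S(f_3,h_7), S(f_4,h_7), S(h_5,h_7), S(h_6,h_7)) all reduce to 0 modulo the current basis, so we have a Gröbner basis.
Inter-reduce: drop elements whose leading term is divisible by another's, tail-reduce, and make monic.
Reduced Gröbner basis: {u, v - 1}.
Label its elements g_1 = u, g_2 = v - 1.

Reduce p = -2v - 2 modulo G:
  leading term v: subtract (-2)·g_2 from -2v - 2 → -4
  leading term 1: no divisor's leading term divides it; move -4 to the remainder.
  normal form = -4.
The normal form is nonzero, so p ∉ I. Since p minus its normal form lies in I, I + (p) = I + (r) where r = -4; decide whether this ideal is the whole ring.
Here r = -4 is a nonzero constant, hence a unit: 1 ∈ I + (p), the Gröbner basis of I + (p) is {1}, and the enlarged system has no common solution — adjoining p is inconsistent.

Adjoining -2v - 2 makes the ideal the whole ring: the system is inconsistent.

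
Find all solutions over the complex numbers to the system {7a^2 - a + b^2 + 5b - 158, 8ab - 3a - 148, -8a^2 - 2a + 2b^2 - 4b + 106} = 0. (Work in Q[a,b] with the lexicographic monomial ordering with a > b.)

Compute a lex Gröbner basis by Buchberger's algorithm.
f_1 = 7a^2 - a + b^2 + 5b - 158, LT = a^2.
f_2 = 8ab - 3a - 148, LT = ab.
f_3 = -8a^2 - 2a + 2b^2 - 4b + 106, LT = a^2.

S(f_1,f_2): lcm = a^2b. S = 3/8a^2 - 1/7ab + 37/2a + 1/7b^3 + 5/7b^2 - 158/7b.
  reduce S modulo (f_1, f_2, f_3):
  remainder 37/2a + 1/7b^3 + 37/56b^2 - 1279/56b + 163/28 ≠ 0; add h_4 = 37/2a + 1/7b^3 + 37/56b^2 - 1279/56b + 163/28 to the basis.

S(f_1,f_3): lcm = a^2. S = -11/28a + 11/28b^2 + 3/14b - 261/28.
  reduce S modulo (f_1, f_2, f_3, h_4):
  remainder 11/3626b^3 + 319/784b^2 - 7853/29008b - 133405/14504 ≠ 0; add h_5 = 11/3626b^3 + 319/784b^2 - 7853/29008b - 133405/14504 to the basis.

S(f_2,f_3): lcm = a^2b. S = -3/8a^2 - 1/4ab - 37/2a + 1/4b^3 - 1/2b^2 + 53/4b.
  reduce S modulo (f_1, f_2, f_3, h_4, h_5):
  remainder -421/8b^2 + 821/32b + 37995/32 ≠ 0; add h_6 = -421/8b^2 + 821/32b + 37995/32 to the basis.

S(f_2,h_5): lcm = ab^3. S = -269/2ab^2 + 7853/88ab + 133405/44a - 37/2b^2.
  reduce S modulo (f_1, f_2, f_3, h_4, h_5, h_6):
  remainder 16945309913/26081792b - 84726549565/26081792 ≠ 0; add h_7 = 16945309913/26081792b - 84726549565/26081792 to the basis.

The other S-polynomials (S(f_1,h_4), S(f_2,h_4), S(f_3,h_4), S(f_1,h_5), S(f_3,h_5), S(h_4,h_5), S(f_1,h_6), S(f_2,h_6), S(f_3,h_6), S(h_4,h_6), S(h_5,h_6), S(f_1,h_7), S(f_2,h_7), S(f_3,h_7), S(h_4,h_7), S(h_5,h_7), S(h_6,h_7)) all reduce to 0 modulo the current basis, so we have a Gröbner basis.
Inter-reduce: drop elements whose leading term is divisible by another's, tail-reduce, and make monic.
Reduced Gröbner basis: {a - 4, b - 5}.

Elimination: the polynomial b - 5 lies in the elimination ideal for b, so b ∈ {5}. For each such b, the remaining basis elements (now univariate) give the rest of the solution.
  b = 5: the earlier basis element becomes a - 4 = 0, giving a = 4 — point (4, 5).

{(4, 5)}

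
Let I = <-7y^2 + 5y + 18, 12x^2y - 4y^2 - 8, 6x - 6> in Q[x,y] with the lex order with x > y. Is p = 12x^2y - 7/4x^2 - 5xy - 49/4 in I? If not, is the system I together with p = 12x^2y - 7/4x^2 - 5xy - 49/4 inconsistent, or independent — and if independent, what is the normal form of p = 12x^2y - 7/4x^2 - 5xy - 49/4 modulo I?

First compute the reduced Gröbner basis of I by Buchberger's algorithm.
f_1 = -7y^2 + 5y + 18, LT = y^2.
f_2 = 12x^2y - 4y^2 - 8, LT = x^2y.
f_3 = 6x - 6, LT = x.

S(f_1,f_2): lcm = x^2y^2. S = -5/7x^2y - 18/7x^2 + 1/3y^3 + 2/3y.
  leading term x^2y: subtract (-5/84)·f_2 from -5/7x^2y - 18/7x^2 + 1/3y^3 + 2/3y → -18/7x^2 + 1/3y^3 - 5/21y^2 + 2/3y - 10/21
  leading term x^2: subtract (-3/7x)·f_3 from -18/7x^2 + 1/3y^3 - 5/21y^2 + 2/3y - 10/21 → -18/7x + 1/3y^3 - 5/21y^2 + 2/3y - 10/21
  leading term x: subtract (-3/7)·f_3 from -18/7x + 1/3y^3 - 5/21y^2 + 2/3y - 10/21 → 1/3y^3 - 5/21y^2 + 2/3y - 64/21
  leading term y^3: subtract (-1/21y)·f_1 from 1/3y^3 - 5/21y^2 + 2/3y - 64/21 → 32/21y - 64/21
  leading term y: no divisor's leading term divides it; move 32/21y to the remainder.
  leading term 1: no divisor's leading term divides it; move -64/21 to the remainder.
  remainder 32/21y - 64/21 ≠ 0; add h_4 = 32/21y - 64/21 to the basis.

The other S-polynomials (S(f_1,f_3), S(f_2,f_3), S(f_1,h_4), S(f_2,h_4), S(f_3,h_4)) all reduce to 0 modulo the current basis, so we have a Gröbner basis.
Inter-reduce: drop elements whose leading term is divisible by another's, tail-reduce, and make monic.
Reduced Gröbner basis: {x - 1, y - 2}.
Label its elements g_1 = x - 1, g_2 = y - 2.

Reduce p = 12x^2y - 7/4x^2 - 5xy - 49/4 modulo G:
  leading term x^2y: subtract (12xy)·g_1 from 12x^2y - 7/4x^2 - 5xy - 49/4 → -7/4x^2 + 7xy - 49/4
  leading term x^2: subtract (-7/4x)·g_1 from -7/4x^2 + 7xy - 49/4 → 7xy - 7/4x - 49/4
  leading term xy: subtract (7y)·g_1 from 7xy - 7/4x - 49/4 → -7/4x + 7y - 49/4
  leading term x: subtract (-7/4)·g_1 from -7/4x + 7y - 49/4 → 7y - 14
  leading term y: subtract (7)·g_2 from 7y - 14 → 0
  normal form = 0.
Since the normal form is 0, p ∈ I.

Ideal membership is decidable via reduction modulo a Gröbner basis.

12x^2y - 7/4x^2 - 5xy - 49/4 lies in I (it reduces to 0).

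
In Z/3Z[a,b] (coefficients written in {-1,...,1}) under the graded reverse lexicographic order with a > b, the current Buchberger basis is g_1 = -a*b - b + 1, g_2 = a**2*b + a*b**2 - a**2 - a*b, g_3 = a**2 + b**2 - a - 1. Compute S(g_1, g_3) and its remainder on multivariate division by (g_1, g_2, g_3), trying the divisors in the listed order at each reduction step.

lcm(LM(g_1), LM(g_3)) = a**2*b.
S = (lcm/LT(g_1))·g_1 − (lcm/LT(g_3))·g_3 = -b**3 - a*b - a + b.
Reduce S modulo (g_1, g_2, g_3) in that order:
  leading term b**3: no divisor's leading term divides it; move -b**3 to the remainder.
  leading term a*b: subtract (1)·g_1 from -a*b - a + b → -a - b - 1
  leading term a: no divisor's leading term divides it; move -a to the remainder.
  leading term b: no divisor's leading term divides it; move -b to the remainder.
  leading term 1: no divisor's leading term divides it; move -1 to the remainder.
The remainder -b**3 - a - b - 1 is nonzero, so it would be added as the next basis element.

S(g_1, g_3) = -b**3 - a*b - a + b; remainder on division = -b**3 - a - b - 1.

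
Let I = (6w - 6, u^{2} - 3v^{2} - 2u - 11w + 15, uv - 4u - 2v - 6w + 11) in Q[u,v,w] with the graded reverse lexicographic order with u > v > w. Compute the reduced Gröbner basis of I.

G = {v^{3} - 4v^{2} - u - \tfrac{4}{3}v + \tfrac{16}{3}, u^{2} - 3v^{2} - 2u + 4, uv - 4u - 2v + 5, w - 1}

f_1 = 6w - 6, LT = w.
f_2 = u^{2} - 3v^{2} - 2u - 11w + 15, LT = u^{2}.
f_3 = uv - 4u - 2v - 6w + 11, LT = uv.

S(f_2,f_3): lcm = u^{2}v. S = -3v^{3} + 4u^{2} + 6uw - 11vw - 11u + 15v.
  reduce S modulo (f_1, f_2, f_3):
  remainder -3v^{3} + 12v^{2} + 3u + 4v - 16 ≠ 0; add g_4 = -3v^{3} + 12v^{2} + 3u + 4v - 16 to the basis.

The other S-polynomials (S(f_1,f_2), S(f_1,f_3), S(f_1,g_4), S(f_2,g_4), S(f_3,g_4)) all reduce to 0 modulo the current basis, so we have a Gröbner basis.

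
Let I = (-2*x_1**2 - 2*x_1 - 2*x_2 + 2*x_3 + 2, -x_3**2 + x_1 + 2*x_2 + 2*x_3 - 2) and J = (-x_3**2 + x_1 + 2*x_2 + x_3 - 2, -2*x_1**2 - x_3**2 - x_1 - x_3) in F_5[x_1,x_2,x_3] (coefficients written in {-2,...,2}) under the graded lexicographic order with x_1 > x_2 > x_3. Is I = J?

Two ideals are equal iff their reduced Gröbner bases coincide (the reduced basis is unique for a fixed ordering).
Buchberger on the first generating set:
f_1 = -2*x_1**2 - 2*x_1 - 2*x_2 + 2*x_3 + 2, LT = x_1**2.
f_2 = -x_3**2 + x_1 + 2*x_2 + 2*x_3 - 2, LT = x_3**2.

The S-polynomials (S(f_1,f_2)) all reduce to 0 modulo the current basis, so we have a Gröbner basis.
Inter-reduce: drop elements whose leading term is divisible by another's, tail-reduce, and make monic.
Reduced Gröbner basis: {x_1**2 + x_1 + x_2 - x_3 - 1, x_3**2 - x_1 - 2*x_2 - 2*x_3 + 2}.

Buchberger on the second generating set:
h_1 = -x_3**2 + x_1 + 2*x_2 + x_3 - 2, LT = x_3**2.
h_2 = -2*x_1**2 - x_3**2 - x_1 - x_3, LT = x_1**2.

The S-polynomials (S(h_1,h_2)) all reduce to 0 modulo the current basis, so we have a Gröbner basis.
Inter-reduce: drop elements whose leading term is divisible by another's, tail-reduce, and make monic.
Reduced Gröbner basis: {x_1**2 + x_1 + x_2 + x_3 - 1, x_3**2 - x_1 - 2*x_2 - x_3 + 2}.

These differ, so the ideals are not equal.

No, the ideals differ.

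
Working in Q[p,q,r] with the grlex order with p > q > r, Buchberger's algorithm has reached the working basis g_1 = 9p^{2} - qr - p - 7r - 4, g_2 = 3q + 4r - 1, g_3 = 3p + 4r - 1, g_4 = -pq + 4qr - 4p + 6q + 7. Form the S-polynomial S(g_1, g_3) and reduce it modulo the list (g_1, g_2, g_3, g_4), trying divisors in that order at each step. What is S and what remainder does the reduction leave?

lcm(LM(g_1), LM(g_3)) = p^{2}.
S = (lcm/LT(g_1))·g_1 − (lcm/LT(g_3))·g_3 = -\tfrac{4}{3}pr - \tfrac{1}{9}qr + \tfrac{2}{9}p - \tfrac{7}{9}r - \tfrac{4}{9}.
Reduce S modulo (g_1, g_2, g_3, g_4) in that order:
  leading term pr: subtract (-\tfrac{4}{9}r)·g_3 from -\tfrac{4}{3}pr - \tfrac{1}{9}qr + \tfrac{2}{9}p - \tfrac{7}{9}r - \tfrac{4}{9} → -\tfrac{1}{9}qr + \tfrac{16}{9}r^{2} + \tfrac{2}{9}p - \tfrac{11}{9}r - \tfrac{4}{9}
  leading term qr: subtract (-\tfrac{1}{27}r)·g_2 from -\tfrac{1}{9}qr + \tfrac{16}{9}r^{2} + \tfrac{2}{9}p - \tfrac{11}{9}r - \tfrac{4}{9} → \tfrac{52}{27}r^{2} + \tfrac{2}{9}p - \tfrac{34}{27}r - \tfrac{4}{9}
  leading term r^{2}: no divisor's leading term divides it; move \tfrac{52}{27}r^{2} to the remainder.
  leading term p: subtract (\tfrac{2}{27})·g_3 from \tfrac{2}{9}p - \tfrac{34}{27}r - \tfrac{4}{9} → -\tfrac{14}{9}r - \tfrac{10}{27}
  leading term r: no divisor's leading term divides it; move -\tfrac{14}{9}r to the remainder.
  leading term 1: no divisor's leading term divides it; move -\tfrac{10}{27} to the remainder.
The remainder \tfrac{52}{27}r^{2} - \tfrac{14}{9}r - \tfrac{10}{27} is nonzero, so it would be added as the next basis element.
This is the inner loop of Buchberger's algorithm — each nonzero remainder becomes a new basis element.

S(g_1, g_3) = -\tfrac{4}{3}pr - \tfrac{1}{9}qr + \tfrac{2}{9}p - \tfrac{7}{9}r - \tfrac{4}{9}; remainder on division = \tfrac{52}{27}r^{2} - \tfrac{14}{9}r - \tfrac{10}{27}.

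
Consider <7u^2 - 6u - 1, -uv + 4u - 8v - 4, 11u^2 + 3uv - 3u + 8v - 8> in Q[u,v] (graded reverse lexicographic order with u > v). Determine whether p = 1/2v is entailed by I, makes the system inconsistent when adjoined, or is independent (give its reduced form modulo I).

First compute the reduced Gröbner basis of I by Buchberger's algorithm.
f_1 = 7u^2 - 6u - 1, LT = u^2.
f_2 = -uv + 4u - 8v - 4, LT = uv.
f_3 = 11u^2 + 3uv - 3u + 8v - 8, LT = u^2.

S(f_1,f_2): lcm = u^2v. S = 4u^2 - 62/7uv - 4u - 1/7v.
  leading term u^2: subtract (4/7)·f_1 from 4u^2 - 62/7uv - 4u - 1/7v → -62/7uv - 4/7u - 1/7v + 4/7
  leading term uv: subtract (62/7)·f_2 from -62/7uv - 4/7u - 1/7v + 4/7 → -36u + 495/7v + 36
  leading term u: no divisor's leading term divides it; move -36u to the remainder.
  leading term v: no divisor's leading term divides it; move 495/7v to the remainder.
  leading term 1: no divisor's leading term divides it; move 36 to the remainder.
  remainder -36u + 495/7v + 36 ≠ 0; add h_4 = -36u + 495/7v + 36 to the basis.

S(f_1,f_3): lcm = u^2. S = -3/11uv - 45/77u - 8/11v + 45/77.
  leading term uv: subtract (3/11)·f_2 from -3/11uv - 45/77u - 8/11v + 45/77 → -129/77u + 16/11v + 129/77
  leading term u: subtract (43/924)·h_4 from -129/77u + 16/11v + 129/77 → -3959/2156v
  leading term v: no divisor's leading term divides it; move -3959/2156v to the remainder.
  remainder -3959/2156v ≠ 0; add h_5 = -3959/2156v to the basis.

The other S-polynomials (S(f_2,f_3), S(f_1,h_4), S(f_2,h_4), S(f_3,h_4), S(f_1,h_5), S(f_2,h_5), S(f_3,h_5), S(h_4,h_5)) all reduce to 0 modulo the current basis, so we have a Gröbner basis.
Inter-reduce: drop elements whose leading term is divisible by another's, tail-reduce, and make monic.
Reduced Gröbner basis: {u - 1, v}.
Label its elements g_1 = u - 1, g_2 = v.

Reduce p = 1/2v modulo G:
  leading term v: subtract (1/2)·g_2 from 1/2v → 0
  normal form = 0.
Since the normal form is 0, p ∈ I.

1/2v lies in I (it reduces to 0).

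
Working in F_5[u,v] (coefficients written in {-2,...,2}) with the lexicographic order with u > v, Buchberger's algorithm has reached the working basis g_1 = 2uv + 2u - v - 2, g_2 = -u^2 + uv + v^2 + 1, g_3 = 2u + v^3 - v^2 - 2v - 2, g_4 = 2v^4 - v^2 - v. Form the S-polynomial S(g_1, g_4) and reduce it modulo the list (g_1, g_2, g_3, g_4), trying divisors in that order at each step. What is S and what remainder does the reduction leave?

lcm(LM(g_1), LM(g_4)) = uv^4.
S = (lcm/LT(g_1))·g_1 − (lcm/LT(g_4))·g_4 = uv^3 - 2uv^2 - 2uv + 2v^4 - v^3.
Reduce S modulo (g_1, g_2, g_3, g_4) in that order:
  leading term uv^3: subtract (-2v^2)·g_1 from uv^3 - 2uv^2 - 2uv + 2v^4 - v^3 → 2uv^2 - 2uv + 2v^4 + 2v^3 + v^2
  leading term uv^2: subtract (v)·g_1 from 2uv^2 - 2uv + 2v^4 + 2v^3 + v^2 → uv + 2v^4 + 2v^3 + 2v^2 + 2v
  leading term uv: subtract (-2)·g_1 from uv + 2v^4 + 2v^3 + 2v^2 + 2v → -u + 2v^4 + 2v^3 + 2v^2 + 1
  leading term u: subtract (2)·g_3 from -u + 2v^4 + 2v^3 + 2v^2 + 1 → 2v^4 - v^2 - v
  leading term v^4: subtract (1)·g_4 from 2v^4 - v^2 - v → 0
The remainder is 0, so this S-polynomial contributes no new basis element.

S(g_1, g_4) = uv^3 - 2uv^2 - 2uv + 2v^4 - v^3; remainder on division = 0.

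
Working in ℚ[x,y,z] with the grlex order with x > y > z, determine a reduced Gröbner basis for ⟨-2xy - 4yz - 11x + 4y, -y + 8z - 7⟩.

G = {xz + 2z² - 3/16x - 15/4z + 7/4, y - 8z + 7}

f_1 = -2xy - 4yz - 11x + 4y, LT = xy.
f_2 = -y + 8z - 7, LT = y.

S(f_1,f_2): lcm = xy. S = 8xz + 2yz - 3/2x - 2y.
  leading term xz: no divisor's leading term divides it; move 8xz to the remainder.
  leading term yz: subtract (-2z)·f_2 from 2yz - 3/2x - 2y → 16z² - 3/2x - 2y - 14z
  leading term z²: no divisor's leading term divides it; move 16z² to the remainder.
  leading term x: no divisor's leading term divides it; move -3/2x to the remainder.
  leading term y: subtract (2)·f_2 from -2y - 14z → -30z + 14
  leading term z: no divisor's leading term divides it; move -30z to the remainder.
  leading term 1: no divisor's leading term divides it; move 14 to the remainder.
  remainder 8xz + 16z² - 3/2x - 30z + 14 ≠ 0; add g_3 = 8xz + 16z² - 3/2x - 30z + 14 to the basis.

The other S-polynomials (S(f_1,g_3), S(f_2,g_3)) all reduce to 0 modulo the current basis, so we have a Gröbner basis.
Inter-reduce: drop elements whose leading term is divisible by another's, tail-reduce, and make monic.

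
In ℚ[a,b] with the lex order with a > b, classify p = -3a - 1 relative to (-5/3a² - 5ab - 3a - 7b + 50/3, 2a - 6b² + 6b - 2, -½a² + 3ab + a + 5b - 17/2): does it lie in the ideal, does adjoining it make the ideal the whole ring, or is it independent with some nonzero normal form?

First compute the reduced Gröbner basis of I by Buchberger's algorithm.
f_1 = -5/3a² - 5ab - 3a - 7b + 50/3, LT = a².
f_2 = 2a - 6b² + 6b - 2, LT = a.
f_3 = -½a² + 3ab + a + 5b - 17/2, LT = a².

S(f_1,f_2): lcm = a². S = 3ab² + 14/5a + 21/5b - 10.
  leading term ab²: subtract (3/2b²)·f_2 from 3ab² + 14/5a + 21/5b - 10 → 14/5a + 9b⁴ - 9b³ + 3b² + 21/5b - 10
  leading term a: subtract (7/5)·f_2 from 14/5a + 9b⁴ - 9b³ + 3b² + 21/5b - 10 → 9b⁴ - 9b³ + 57/5b² - 21/5b - 36/5
  leading term b⁴: no divisor's leading term divides it; move 9b⁴ to the remainder.
  leading term b³: no divisor's leading term divides it; move -9b³ to the remainder.
  leading term b²: no divisor's leading term divides it; move 57/5b² to the remainder.
  leading term b: no divisor's leading term divides it; move -21/5b to the remainder.
  leading term 1: no divisor's leading term divides it; move -36/5 to the remainder.
  remainder 9b⁴ - 9b³ + 57/5b² - 21/5b - 36/5 ≠ 0; add h_4 = 9b⁴ - 9b³ + 57/5b² - 21/5b - 36/5 to the basis.

S(f_1,f_3): lcm = a². S = 9ab + 19/5a + 71/5b - 27.
  leading term ab: subtract (9/2b)·f_2 from 9ab + 19/5a + 71/5b - 27 → 19/5a + 27b³ - 27b² + 116/5b - 27
  leading term a: subtract (19/10)·f_2 from 19/5a + 27b³ - 27b² + 116/5b - 27 → 27b³ - 78/5b² + 59/5b - 116/5
  leading term b³: no divisor's leading term divides it; move 27b³ to the remainder.
  leading term b²: no divisor's leading term divides it; move -78/5b² to the remainder.
  leading term b: no divisor's leading term divides it; move 59/5b to the remainder.
  leading term 1: no divisor's leading term divides it; move -116/5 to the remainder.
  remainder 27b³ - 78/5b² + 59/5b - 116/5 ≠ 0; add h_5 = 27b³ - 78/5b² + 59/5b - 116/5 to the basis.

S(h_4,h_5): lcm = b⁴. S = -19/45b³ + 112/135b² + 53/135b - ⅘.
  leading term b³: subtract (-19/1215)·h_5 from -19/45b³ + 112/135b² + 53/135b - ⅘ → 1186/2025b² + 3506/6075b - 7064/6075
  leading term b²: no divisor's leading term divides it; move 1186/2025b² to the remainder.
  leading term b: no divisor's leading term divides it; move 3506/6075b to the remainder.
  leading term 1: no divisor's leading term divides it; move -7064/6075 to the remainder.
  remainder 1186/2025b² + 3506/6075b - 7064/6075 ≠ 0; add h_6 = 1186/2025b² + 3506/6075b - 7064/6075 to the basis.

S(h_4,h_6): lcm = b⁴. S = -3532/1779b³ + 28927/8895b² - 7/15b - ⅘.
  leading term b³: subtract (-3532/48033)·h_5 from -3532/1779b³ + 28927/8895b² - 7/15b - ⅘ → 168511/80055b² + 96311/240165b - 601844/240165
  leading term b²: subtract (2527665/703298)·h_6 from 168511/80055b² + 96311/240165b - 601844/240165 → -15885824/9494523b + 15885824/9494523
  leading term b: no divisor's leading term divides it; move -15885824/9494523b to the remainder.
  leading term 1: no divisor's leading term divides it; move 15885824/9494523 to the remainder.
  remainder -15885824/9494523b + 15885824/9494523 ≠ 0; add h_7 = -15885824/9494523b + 15885824/9494523 to the basis.

The other S-polynomials (S(f_2,f_3), S(f_1,h_4), S(f_2,h_4), S(f_3,h_4), S(f_1,h_5), S(f_2,h_5), S(f_3,h_5), S(f_1,h_6), S(f_2,h_6), S(f_3,h_6), S(h_5,h_6), S(f_1,h_7), S(f_2,h_7), S(f_3,h_7), S(h_4,h_7), S(h_5,h_7), S(h_6,h_7)) all reduce to 0 modulo the current basis, so we have a Gröbner basis.
Inter-reduce: drop elements whose leading term is divisible by another's, tail-reduce, and make monic.
Reduced Gröbner basis: {a - 1, b - 1}.
Label its elements g_1 = a - 1, g_2 = b - 1.

Reduce p = -3a - 1 modulo G:
  leading term a: subtract (-3)·g_1 from -3a - 1 → -4
  leading term 1: no divisor's leading term divides it; move -4 to the remainder.
  normal form = -4.
The normal form is nonzero, so p ∉ I. Since p minus its normal form lies in I, I + (p) = I + (r) where r = -4; decide whether this ideal is the whole ring.
Here r = -4 is a nonzero constant, hence a unit: 1 ∈ I + (p), the Gröbner basis of I + (p) is {1}, and the enlarged system has no common solution — adjoining p is inconsistent.

Adjoining -3a - 1 makes the ideal the whole ring: the system is inconsistent.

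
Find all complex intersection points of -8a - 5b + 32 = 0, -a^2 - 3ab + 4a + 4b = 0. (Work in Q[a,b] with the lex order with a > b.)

Compute a lex Gröbner basis by Buchberger's algorithm.
f_1 = -8a - 5b + 32, LT = a.
f_2 = -a^2 - 3ab + 4a + 4b, LT = a^2.

S(f_1,f_2): lcm = a^2. S = -19/8ab + 4b.
  leading term ab: subtract (19/64b)·f_1 from -19/8ab + 4b → 95/64b^2 - 11/2b
  leading term b^2: no divisor's leading term divides it; move 95/64b^2 to the remainder.
  leading term b: no divisor's leading term divides it; move -11/2b to the remainder.
  remainder 95/64b^2 - 11/2b ≠ 0; add h_3 = 95/64b^2 - 11/2b to the basis.

The other S-polynomials (S(f_1,h_3), S(f_2,h_3)) all reduce to 0 modulo the current basis, so we have a Gröbner basis.
Inter-reduce: drop elements whose leading term is divisible by another's, tail-reduce, and make monic.
Reduced Gröbner basis: {a + 5/8b - 4, b^2 - 352/95b}.

Elimination: the polynomial b^2 - 352/95b lies in the elimination ideal for b, so b ∈ {0, 352/95}. For each such b, the remaining basis elements (now univariate) give the rest of the solution.
  b = 0: the earlier basis element becomes a - 4 = 0, giving a = 4 — point (4, 0).
  b = 352/95: the earlier basis element becomes a - 32/19 = 0, giving a = 32/19 — point (32/19, 352/95).
Substituting each solution back into the original system confirms all equations vanish.

{(4, 0), (32/19, 352/95)}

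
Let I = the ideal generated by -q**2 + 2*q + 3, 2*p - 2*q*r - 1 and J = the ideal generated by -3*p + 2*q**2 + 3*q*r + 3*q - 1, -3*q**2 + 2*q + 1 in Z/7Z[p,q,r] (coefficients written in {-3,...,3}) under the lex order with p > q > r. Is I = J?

No, the ideals differ.

For a fixed monomial order, each ideal has a unique reduced Gröbner basis; comparing bases decides equality.
Buchberger on the first generating set:
f_1 = -q**2 + 2*q + 3, LT = q**2.
f_2 = 2*p - 2*q*r - 1, LT = p.

The S-polynomials (S(f_1,f_2)) all reduce to 0 modulo the current basis, so we have a Gröbner basis.
Inter-reduce: drop elements whose leading term is divisible by another's, tail-reduce, and make monic.
Reduced Gröbner basis: {p - q*r + 3, q**2 - 2*q - 3}.

Buchberger on the second generating set:
h_1 = -3*p + 2*q**2 + 3*q*r + 3*q - 1, LT = p.
h_2 = -3*q**2 + 2*q + 1, LT = q**2.

The S-polynomials (S(h_1,h_2)) all reduce to 0 modulo the current basis, so we have a Gröbner basis.
Inter-reduce: drop elements whose leading term is divisible by another's, tail-reduce, and make monic.
Reduced Gröbner basis: {p - q*r - 3*q - 3, q**2 - 3*q + 2}.

The bases are distinct; the ideals are different.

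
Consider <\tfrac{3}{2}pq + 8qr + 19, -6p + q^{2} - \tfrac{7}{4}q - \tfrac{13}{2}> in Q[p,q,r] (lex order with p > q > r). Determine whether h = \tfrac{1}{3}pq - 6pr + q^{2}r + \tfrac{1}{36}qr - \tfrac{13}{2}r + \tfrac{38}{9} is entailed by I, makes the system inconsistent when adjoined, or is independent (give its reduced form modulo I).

\tfrac{1}{3}pq - 6pr + q^{2}r + \tfrac{1}{36}qr - \tfrac{13}{2}r + \tfrac{38}{9} lies in I (it reduces to 0).

First compute the reduced Gröbner basis of I by Buchberger's algorithm.
f_1 = \tfrac{3}{2}pq + 8qr + 19, LT = pq.
f_2 = -6p + q^{2} - \tfrac{7}{4}q - \tfrac{13}{2}, LT = p.

S(f_1,f_2): lcm = pq. S = \tfrac{1}{6}q^{3} - \tfrac{7}{24}q^{2} + \tfrac{16}{3}qr - \tfrac{13}{12}q + \tfrac{38}{3}.
  reduce S modulo (f_1, f_2):
  remainder \tfrac{1}{6}q^{3} - \tfrac{7}{24}q^{2} + \tfrac{16}{3}qr - \tfrac{13}{12}q + \tfrac{38}{3} ≠ 0; add k_3 = \tfrac{1}{6}q^{3} - \tfrac{7}{24}q^{2} + \tfrac{16}{3}qr - \tfrac{13}{12}q + \tfrac{38}{3} to the basis.

The other S-polynomials (S(f_1,k_3), S(f_2,k_3)) all reduce to 0 modulo the current basis, so we have a Gröbner basis.
Inter-reduce: drop elements whose leading term is divisible by another's, tail-reduce, and make monic.
Reduced Gröbner basis: {p - \tfrac{1}{6}q^{2} + \tfrac{7}{24}q + \tfrac{13}{12}, q^{3} - \tfrac{7}{4}q^{2} + 32qr - \tfrac{13}{2}q + 76}.
Label its elements g_1 = p - \tfrac{1}{6}q^{2} + \tfrac{7}{24}q + \tfrac{13}{12}, g_2 = q^{3} - \tfrac{7}{4}q^{2} + 32qr - \tfrac{13}{2}q + 76.

Reduce h = \tfrac{1}{3}pq - 6pr + q^{2}r + \tfrac{1}{36}qr - \tfrac{13}{2}r + \tfrac{38}{9} modulo G:
  leading term pq: subtract (\tfrac{1}{3}q)·g_1 from \tfrac{1}{3}pq - 6pr + q^{2}r + \tfrac{1}{36}qr - \tfrac{13}{2}r + \tfrac{38}{9} → -6pr + \tfrac{1}{18}q^{3} + q^{2}r - \tfrac{7}{72}q^{2} + \tfrac{1}{36}qr - \tfrac{13}{36}q - \tfrac{13}{2}r + \tfrac{38}{9}
  leading term pr: subtract (-6r)·g_1 from -6pr + \tfrac{1}{18}q^{3} + q^{2}r - \tfrac{7}{72}q^{2} + \tfrac{1}{36}qr - \tfrac{13}{36}q - \tfrac{13}{2}r + \tfrac{38}{9} → \tfrac{1}{18}q^{3} - \tfrac{7}{72}q^{2} + \tfrac{16}{9}qr - \tfrac{13}{36}q + \tfrac{38}{9}
  leading term q^{3}: subtract (\tfrac{1}{18})·g_2 from \tfrac{1}{18}q^{3} - \tfrac{7}{72}q^{2} + \tfrac{16}{9}qr - \tfrac{13}{36}q + \tfrac{38}{9} → 0
  normal form = 0.
Since the normal form is 0, h ∈ I.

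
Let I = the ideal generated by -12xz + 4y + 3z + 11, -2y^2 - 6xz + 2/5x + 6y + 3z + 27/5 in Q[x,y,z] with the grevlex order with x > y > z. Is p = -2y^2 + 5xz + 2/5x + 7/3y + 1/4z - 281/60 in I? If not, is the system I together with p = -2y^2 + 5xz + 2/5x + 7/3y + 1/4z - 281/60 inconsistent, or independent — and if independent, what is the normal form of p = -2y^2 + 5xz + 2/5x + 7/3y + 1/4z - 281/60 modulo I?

-2y^2 + 5xz + 2/5x + 7/3y + 1/4z - 281/60 lies in I (it reduces to 0).

First compute the reduced Gröbner basis of I by Buchberger's algorithm.
f_1 = -12xz + 4y + 3z + 11, LT = xz.
f_2 = -2y^2 - 6xz + 2/5x + 6y + 3z + 27/5, LT = y^2.

The S-polynomials (S(f_1,f_2)) all reduce to 0 modulo the current basis, so we have a Gröbner basis.
Inter-reduce: drop elements whose leading term is divisible by another's, tail-reduce, and make monic.
Reduced Gröbner basis: {y^2 - 1/5x - 2y - 3/4z + 1/20, xz - 1/3y - 1/4z - 11/12}.
Label its elements g_1 = y^2 - 1/5x - 2y - 3/4z + 1/20, g_2 = xz - 1/3y - 1/4z - 11/12.

Reduce p = -2y^2 + 5xz + 2/5x + 7/3y + 1/4z - 281/60 modulo G:
  leading term y^2: subtract (-2)·g_1 from -2y^2 + 5xz + 2/5x + 7/3y + 1/4z - 281/60 → 5xz - 5/3y - 5/4z - 55/12
  leading term xz: subtract (5)·g_2 from 5xz - 5/3y - 5/4z - 55/12 → 0
  normal form = 0.
Since the normal form is 0, p ∈ I.

The remainder on division by a Gröbner basis is unique — it is the normal form.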